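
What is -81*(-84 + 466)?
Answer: -30942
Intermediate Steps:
-81*(-84 + 466) = -81*382 = -30942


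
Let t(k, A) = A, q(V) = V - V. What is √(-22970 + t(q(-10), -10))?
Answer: 2*I*√5745 ≈ 151.59*I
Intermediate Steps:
q(V) = 0
√(-22970 + t(q(-10), -10)) = √(-22970 - 10) = √(-22980) = 2*I*√5745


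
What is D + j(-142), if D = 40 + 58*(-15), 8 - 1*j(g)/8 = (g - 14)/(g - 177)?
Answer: -245602/319 ≈ -769.91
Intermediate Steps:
j(g) = 64 - 8*(-14 + g)/(-177 + g) (j(g) = 64 - 8*(g - 14)/(g - 177) = 64 - 8*(-14 + g)/(-177 + g))
D = -830 (D = 40 - 870 = -830)
D + j(-142) = -830 + 8*(-1402 + 7*(-142))/(-177 - 142) = -830 + 8*(-1402 - 994)/(-319) = -830 + 8*(-1/319)*(-2396) = -830 + 19168/319 = -245602/319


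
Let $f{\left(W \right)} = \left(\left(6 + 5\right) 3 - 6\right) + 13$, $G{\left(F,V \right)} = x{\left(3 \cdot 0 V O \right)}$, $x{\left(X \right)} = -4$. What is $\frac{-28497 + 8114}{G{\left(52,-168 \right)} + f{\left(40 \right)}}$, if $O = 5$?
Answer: $- \frac{20383}{36} \approx -566.19$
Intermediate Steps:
$G{\left(F,V \right)} = -4$
$f{\left(W \right)} = 40$ ($f{\left(W \right)} = \left(11 \cdot 3 - 6\right) + 13 = \left(33 - 6\right) + 13 = 27 + 13 = 40$)
$\frac{-28497 + 8114}{G{\left(52,-168 \right)} + f{\left(40 \right)}} = \frac{-28497 + 8114}{-4 + 40} = - \frac{20383}{36}$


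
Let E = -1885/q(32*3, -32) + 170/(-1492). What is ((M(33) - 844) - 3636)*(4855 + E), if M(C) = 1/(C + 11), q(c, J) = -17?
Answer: -12413741504125/558008 ≈ -2.2247e+7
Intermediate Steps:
M(C) = 1/(11 + C)
E = 1404765/12682 (E = -1885/(-17) + 170/(-1492) = -1885*(-1/17) + 170*(-1/1492) = 1885/17 - 85/746 = 1404765/12682 ≈ 110.77)
((M(33) - 844) - 3636)*(4855 + E) = ((1/(11 + 33) - 844) - 3636)*(4855 + 1404765/12682) = ((1/44 - 844) - 3636)*(62975875/12682) = (-37135/44 - 3636)*(62975875/12682) = -197119/44*62975875/12682 = -12413741504125/558008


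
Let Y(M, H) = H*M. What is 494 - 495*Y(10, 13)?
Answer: -63856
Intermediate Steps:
494 - 495*Y(10, 13) = 494 - 6435*10 = 494 - 495*130 = 494 - 64350 = -63856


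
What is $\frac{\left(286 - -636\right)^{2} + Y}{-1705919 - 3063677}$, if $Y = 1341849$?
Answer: $- \frac{2191933}{4769596} \approx -0.45956$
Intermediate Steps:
$\frac{\left(286 - -636\right)^{2} + Y}{-1705919 - 3063677} = \frac{\left(286 - -636\right)^{2} + 1341849}{-1705919 - 3063677} = \frac{\left(286 + 636\right)^{2} + 1341849}{-4769596} = \left(922^{2} + 1341849\right) \left(- \frac{1}{4769596}\right) = \left(850084 + 1341849\right) \left(- \frac{1}{4769596}\right) = 2191933 \left(- \frac{1}{4769596}\right) = - \frac{2191933}{4769596}$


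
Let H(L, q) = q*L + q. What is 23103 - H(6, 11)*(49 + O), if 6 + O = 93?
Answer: 12631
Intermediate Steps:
O = 87 (O = -6 + 93 = 87)
H(L, q) = q + L*q (H(L, q) = L*q + q = q + L*q)
23103 - H(6, 11)*(49 + O) = 23103 - 11*(1 + 6)*(49 + 87) = 23103 - 11*7*136 = 23103 - 77*136 = 23103 - 1*10472 = 23103 - 10472 = 12631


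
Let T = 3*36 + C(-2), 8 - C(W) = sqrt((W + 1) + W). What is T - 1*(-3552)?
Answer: 3668 - I*sqrt(3) ≈ 3668.0 - 1.732*I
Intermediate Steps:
C(W) = 8 - sqrt(1 + 2*W) (C(W) = 8 - sqrt((W + 1) + W) = 8 - sqrt((1 + W) + W) = 8 - sqrt(1 + 2*W))
T = 116 - I*sqrt(3) (T = 3*36 + (8 - sqrt(1 + 2*(-2))) = 108 + (8 - sqrt(1 - 4)) = 108 + (8 - sqrt(-3)) = 108 + (8 - I*sqrt(3)) = 116 - I*sqrt(3) ≈ 116.0 - 1.732*I)
T - 1*(-3552) = (116 - I*sqrt(3)) - 1*(-3552) = (116 - I*sqrt(3)) + 3552 = 3668 - I*sqrt(3)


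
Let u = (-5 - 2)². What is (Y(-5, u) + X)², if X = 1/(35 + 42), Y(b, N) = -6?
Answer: 212521/5929 ≈ 35.844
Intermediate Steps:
u = 49 (u = (-7)² = 49)
X = 1/77 ≈ 0.012987
(Y(-5, u) + X)² = (-6 + 1/77)² = (-461/77)² = 212521/5929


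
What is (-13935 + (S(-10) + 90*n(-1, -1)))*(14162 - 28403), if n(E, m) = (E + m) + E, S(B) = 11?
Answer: 202136754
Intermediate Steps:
n(E, m) = m + 2*E
(-13935 + (S(-10) + 90*n(-1, -1)))*(14162 - 28403) = (-13935 + (11 + 90*(-1 + 2*(-1))))*(14162 - 28403) = (-13935 + (11 + 90*(-1 - 2)))*(-14241) = (-13935 + (11 + 90*(-3)))*(-14241) = (-13935 + (11 - 270))*(-14241) = (-13935 - 259)*(-14241) = -14194*(-14241) = 202136754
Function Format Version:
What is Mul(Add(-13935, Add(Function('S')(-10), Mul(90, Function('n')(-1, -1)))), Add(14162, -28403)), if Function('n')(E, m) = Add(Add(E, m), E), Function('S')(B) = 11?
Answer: 202136754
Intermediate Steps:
Function('n')(E, m) = Add(m, Mul(2, E))
Mul(Add(-13935, Add(Function('S')(-10), Mul(90, Function('n')(-1, -1)))), Add(14162, -28403)) = Mul(Add(-13935, Add(11, Mul(90, Add(-1, Mul(2, -1))))), Add(14162, -28403)) = Mul(Add(-13935, Add(11, Mul(90, Add(-1, -2)))), -14241) = Mul(Add(-13935, Add(11, Mul(90, -3))), -14241) = Mul(Add(-13935, Add(11, -270)), -14241) = Mul(Add(-13935, -259), -14241) = Mul(-14194, -14241) = 202136754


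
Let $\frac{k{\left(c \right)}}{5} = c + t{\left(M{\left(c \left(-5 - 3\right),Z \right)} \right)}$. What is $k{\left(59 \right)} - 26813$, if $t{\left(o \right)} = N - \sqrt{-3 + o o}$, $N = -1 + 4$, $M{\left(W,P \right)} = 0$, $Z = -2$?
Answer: $-26503 - 5 i \sqrt{3} \approx -26503.0 - 8.6602 i$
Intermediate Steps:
$N = 3$
$t{\left(o \right)} = 3 - \sqrt{-3 + o^{2}}$ ($t{\left(o \right)} = 3 - \sqrt{-3 + o o} = 3 - \sqrt{-3 + o^{2}}$)
$k{\left(c \right)} = 15 + 5 c - 5 i \sqrt{3}$ ($k{\left(c \right)} = 5 \left(c + \left(3 - \sqrt{-3 + 0^{2}}\right)\right) = 5 \left(c + \left(3 - \sqrt{-3 + 0}\right)\right) = 5 \left(c + \left(3 - \sqrt{-3}\right)\right) = 5 \left(c + \left(3 - i \sqrt{3}\right)\right) = 5 \left(3 + c - i \sqrt{3}\right) = 15 + 5 c - 5 i \sqrt{3}$)
$k{\left(59 \right)} - 26813 = \left(15 + 5 \cdot 59 - 5 i \sqrt{3}\right) - 26813 = \left(15 + 295 - 5 i \sqrt{3}\right) - 26813 = \left(310 - 5 i \sqrt{3}\right) - 26813 = -26503 - 5 i \sqrt{3}$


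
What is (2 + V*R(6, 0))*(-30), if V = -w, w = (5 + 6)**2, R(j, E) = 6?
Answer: 21720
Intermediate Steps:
w = 121 (w = 11**2 = 121)
V = -121 (V = -1*121 = -121)
(2 + V*R(6, 0))*(-30) = (2 - 121*6)*(-30) = (2 - 726)*(-30) = -724*(-30) = 21720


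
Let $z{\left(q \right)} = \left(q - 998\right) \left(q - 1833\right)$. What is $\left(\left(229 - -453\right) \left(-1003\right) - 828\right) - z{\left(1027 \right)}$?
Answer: $-661500$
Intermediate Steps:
$z{\left(q \right)} = \left(-1833 + q\right) \left(-998 + q\right)$ ($z{\left(q \right)} = \left(-998 + q\right) \left(-1833 + q\right) = \left(-1833 + q\right) \left(-998 + q\right)$)
$\left(\left(229 - -453\right) \left(-1003\right) - 828\right) - z{\left(1027 \right)} = \left(\left(229 - -453\right) \left(-1003\right) - 828\right) - \left(1829334 + 1027^{2} - 2907437\right) = \left(\left(229 + 453\right) \left(-1003\right) - 828\right) - \left(1829334 + 1054729 - 2907437\right) = \left(682 \left(-1003\right) - 828\right) - -23374 = \left(-684046 - 828\right) + 23374 = -684874 + 23374 = -661500$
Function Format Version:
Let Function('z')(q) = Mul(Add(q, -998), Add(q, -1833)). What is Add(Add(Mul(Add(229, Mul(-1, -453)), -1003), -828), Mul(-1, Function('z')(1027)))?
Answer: -661500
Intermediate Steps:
Function('z')(q) = Mul(Add(-1833, q), Add(-998, q)) (Function('z')(q) = Mul(Add(-998, q), Add(-1833, q)) = Mul(Add(-1833, q), Add(-998, q)))
Add(Add(Mul(Add(229, Mul(-1, -453)), -1003), -828), Mul(-1, Function('z')(1027))) = Add(Add(Mul(Add(229, Mul(-1, -453)), -1003), -828), Mul(-1, Add(1829334, Pow(1027, 2), Mul(-2831, 1027)))) = Add(Add(Mul(Add(229, 453), -1003), -828), Mul(-1, Add(1829334, 1054729, -2907437))) = Add(Add(Mul(682, -1003), -828), Mul(-1, -23374)) = Add(Add(-684046, -828), 23374) = Add(-684874, 23374) = -661500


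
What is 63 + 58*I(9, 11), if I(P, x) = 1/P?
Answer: 625/9 ≈ 69.444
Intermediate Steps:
63 + 58*I(9, 11) = 63 + 58/9 = 625/9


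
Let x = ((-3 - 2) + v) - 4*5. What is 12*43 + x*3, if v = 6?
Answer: 459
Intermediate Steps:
x = -19 (x = ((-3 - 2) + 6) - 4*5 = (-5 + 6) - 20 = 1 - 20 = -19)
12*43 + x*3 = 12*43 - 19*3 = 516 - 57 = 459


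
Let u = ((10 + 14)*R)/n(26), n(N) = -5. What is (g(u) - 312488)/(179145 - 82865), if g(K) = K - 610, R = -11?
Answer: -782613/240700 ≈ -3.2514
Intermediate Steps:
u = 264/5 (u = ((10 + 14)*(-11))/(-5) = (24*(-11))*(-1/5) = -264*(-1/5) = 264/5 ≈ 52.800)
g(K) = -610 + K
(g(u) - 312488)/(179145 - 82865) = ((-610 + 264/5) - 312488)/(179145 - 82865) = (-2786/5 - 312488)/96280 = -1565226/5*1/96280 = -782613/240700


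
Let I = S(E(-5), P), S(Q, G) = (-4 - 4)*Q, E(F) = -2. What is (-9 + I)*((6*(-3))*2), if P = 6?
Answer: -252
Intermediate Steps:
S(Q, G) = -8*Q
I = 16 (I = -8*(-2) = 16)
(-9 + I)*((6*(-3))*2) = (-9 + 16)*((6*(-3))*2) = 7*(-18*2) = 7*(-36) = -252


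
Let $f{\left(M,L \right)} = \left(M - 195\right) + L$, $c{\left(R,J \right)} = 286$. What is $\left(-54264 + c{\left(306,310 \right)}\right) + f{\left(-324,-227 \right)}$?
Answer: $-54724$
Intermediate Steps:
$f{\left(M,L \right)} = -195 + L + M$ ($f{\left(M,L \right)} = \left(-195 + M\right) + L = -195 + L + M$)
$\left(-54264 + c{\left(306,310 \right)}\right) + f{\left(-324,-227 \right)} = \left(-54264 + 286\right) - 746 = -53978 - 746 = -54724$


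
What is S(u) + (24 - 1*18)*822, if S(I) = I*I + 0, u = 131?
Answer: 22093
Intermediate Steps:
S(I) = I² (S(I) = I² + 0 = I²)
S(u) + (24 - 1*18)*822 = 131² + (24 - 1*18)*822 = 17161 + (24 - 18)*822 = 17161 + 6*822 = 17161 + 4932 = 22093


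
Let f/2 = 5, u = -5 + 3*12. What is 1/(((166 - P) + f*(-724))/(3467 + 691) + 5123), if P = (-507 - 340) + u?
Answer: 99/507028 ≈ 0.00019526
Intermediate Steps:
u = 31 (u = -5 + 36 = 31)
f = 10 (f = 2*5 = 10)
P = -816 (P = (-507 - 340) + 31 = -847 + 31 = -816)
1/(((166 - P) + f*(-724))/(3467 + 691) + 5123) = 1/(((166 - 1*(-816)) + 10*(-724))/(3467 + 691) + 5123) = 1/(((166 + 816) - 7240)/4158 + 5123) = 1/((982 - 7240)*(1/4158) + 5123) = 1/(-6258*1/4158 + 5123) = 1/(-149/99 + 5123) = 1/(507028/99) = 99/507028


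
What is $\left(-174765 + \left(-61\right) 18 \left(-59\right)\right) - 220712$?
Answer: $-330695$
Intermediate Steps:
$\left(-174765 + \left(-61\right) 18 \left(-59\right)\right) - 220712 = \left(-174765 - -64782\right) - 220712 = \left(-174765 + 64782\right) - 220712 = -109983 - 220712 = -330695$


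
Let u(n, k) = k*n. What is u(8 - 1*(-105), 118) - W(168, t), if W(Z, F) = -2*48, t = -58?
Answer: 13430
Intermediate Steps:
W(Z, F) = -96
u(8 - 1*(-105), 118) - W(168, t) = 118*(8 - 1*(-105)) - 1*(-96) = 118*(8 + 105) + 96 = 118*113 + 96 = 13334 + 96 = 13430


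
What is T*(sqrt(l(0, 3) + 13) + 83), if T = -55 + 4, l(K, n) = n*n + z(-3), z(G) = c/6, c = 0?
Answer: -4233 - 51*sqrt(22) ≈ -4472.2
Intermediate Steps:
z(G) = 0 (z(G) = 0/6 = 0*(1/6) = 0)
l(K, n) = n**2 (l(K, n) = n*n + 0 = n**2 + 0 = n**2)
T = -51
T*(sqrt(l(0, 3) + 13) + 83) = -51*(sqrt(3**2 + 13) + 83) = -51*(sqrt(9 + 13) + 83) = -51*(sqrt(22) + 83) = -51*(83 + sqrt(22)) = -4233 - 51*sqrt(22)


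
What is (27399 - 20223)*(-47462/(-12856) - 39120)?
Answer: -451082694426/1607 ≈ -2.8070e+8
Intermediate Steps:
(27399 - 20223)*(-47462/(-12856) - 39120) = 7176*(-47462*(-1/12856) - 39120) = 7176*(23731/6428 - 39120) = 7176*(-251439629/6428) = -451082694426/1607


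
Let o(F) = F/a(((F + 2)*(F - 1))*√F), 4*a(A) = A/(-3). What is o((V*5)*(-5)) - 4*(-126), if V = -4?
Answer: 848212/1683 ≈ 503.99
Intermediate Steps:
a(A) = -A/12 (a(A) = (A/(-3))/4 = (A*(-⅓))/4 = (-A/3)/4 = -A/12)
o(F) = -12*√F/((-1 + F)*(2 + F)) (o(F) = F/((-(F + 2)*(F - 1)*√F/12)) = F/((-(2 + F)*(-1 + F)*√F/12)) = F/((-(-1 + F)*(2 + F)*√F/12)) = F/((-√F*(-1 + F)*(2 + F)/12)) = F*(-12/(√F*(-1 + F)*(2 + F))) = -12*√F/((-1 + F)*(2 + F)))
o((V*5)*(-5)) - 4*(-126) = -12*√(-4*5*(-5))/(-2 - 4*5*(-5) + (-4*5*(-5))²) - 4*(-126) = -12*√(-20*(-5))/(-2 - 20*(-5) + (-20*(-5))²) + 504 = -12*√100/(-2 + 100 + 100²) + 504 = -12*10/(-2 + 100 + 10000) + 504 = -12*10/10098 + 504 = -12*10*1/10098 + 504 = -20/1683 + 504 = 848212/1683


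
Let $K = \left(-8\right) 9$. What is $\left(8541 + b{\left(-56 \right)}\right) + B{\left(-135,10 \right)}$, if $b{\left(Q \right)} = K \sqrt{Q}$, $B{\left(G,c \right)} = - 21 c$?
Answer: $8331 - 144 i \sqrt{14} \approx 8331.0 - 538.8 i$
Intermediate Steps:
$K = -72$
$b{\left(Q \right)} = - 72 \sqrt{Q}$
$\left(8541 + b{\left(-56 \right)}\right) + B{\left(-135,10 \right)} = \left(8541 - 72 \sqrt{-56}\right) - 210 = \left(8541 - 72 \cdot 2 i \sqrt{14}\right) - 210 = \left(8541 - 144 i \sqrt{14}\right) - 210 = 8331 - 144 i \sqrt{14}$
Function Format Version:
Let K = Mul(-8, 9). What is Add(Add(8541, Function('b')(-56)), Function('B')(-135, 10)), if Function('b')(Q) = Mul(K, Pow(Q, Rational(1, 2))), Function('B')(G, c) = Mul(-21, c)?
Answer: Add(8331, Mul(-144, I, Pow(14, Rational(1, 2)))) ≈ Add(8331.0, Mul(-538.80, I))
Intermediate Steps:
K = -72
Function('b')(Q) = Mul(-72, Pow(Q, Rational(1, 2)))
Add(Add(8541, Function('b')(-56)), Function('B')(-135, 10)) = Add(Add(8541, Mul(-72, Pow(-56, Rational(1, 2)))), Mul(-21, 10)) = Add(Add(8541, Mul(-72, Mul(2, I, Pow(14, Rational(1, 2))))), -210) = Add(Add(8541, Mul(-144, I, Pow(14, Rational(1, 2)))), -210) = Add(8331, Mul(-144, I, Pow(14, Rational(1, 2))))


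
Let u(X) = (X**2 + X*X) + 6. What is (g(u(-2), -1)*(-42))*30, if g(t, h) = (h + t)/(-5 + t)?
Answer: -1820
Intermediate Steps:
u(X) = 6 + 2*X**2 (u(X) = (X**2 + X**2) + 6 = 2*X**2 + 6 = 6 + 2*X**2)
g(t, h) = (h + t)/(-5 + t)
(g(u(-2), -1)*(-42))*30 = (((-1 + (6 + 2*(-2)**2))/(-5 + (6 + 2*(-2)**2)))*(-42))*30 = (((-1 + (6 + 2*4))/(-5 + (6 + 2*4)))*(-42))*30 = (((-1 + (6 + 8))/(-5 + (6 + 8)))*(-42))*30 = (((-1 + 14)/(-5 + 14))*(-42))*30 = ((13/9)*(-42))*30 = -182/3*30 = -1820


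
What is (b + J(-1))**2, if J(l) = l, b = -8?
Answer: 81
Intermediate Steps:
(b + J(-1))**2 = (-8 - 1)**2 = (-9)**2 = 81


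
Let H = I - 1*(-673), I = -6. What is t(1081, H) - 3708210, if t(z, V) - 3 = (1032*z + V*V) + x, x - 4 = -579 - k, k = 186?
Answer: -2148487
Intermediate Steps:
x = -761 (x = 4 + (-579 - 1*186) = 4 + (-579 - 186) = 4 - 765 = -761)
H = 667 (H = -6 - 1*(-673) = -6 + 673 = 667)
t(z, V) = -758 + V² + 1032*z (t(z, V) = 3 + ((1032*z + V*V) - 761) = 3 + ((1032*z + V²) - 761) = 3 + ((V² + 1032*z) - 761) = 3 + (-761 + V² + 1032*z) = -758 + V² + 1032*z)
t(1081, H) - 3708210 = (-758 + 667² + 1032*1081) - 3708210 = (-758 + 444889 + 1115592) - 3708210 = 1559723 - 3708210 = -2148487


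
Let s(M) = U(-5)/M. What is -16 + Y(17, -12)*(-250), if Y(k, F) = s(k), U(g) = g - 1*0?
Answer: 978/17 ≈ 57.529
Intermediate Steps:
U(g) = g (U(g) = g + 0 = g)
s(M) = -5/M
Y(k, F) = -5/k
-16 + Y(17, -12)*(-250) = -16 - 5/17*(-250) = -16 + 1250/17 = 978/17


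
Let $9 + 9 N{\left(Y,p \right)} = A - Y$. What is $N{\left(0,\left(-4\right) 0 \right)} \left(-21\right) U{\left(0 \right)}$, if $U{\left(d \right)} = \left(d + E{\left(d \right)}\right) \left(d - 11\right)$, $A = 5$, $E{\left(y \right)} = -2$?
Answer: $\frac{616}{3} \approx 205.33$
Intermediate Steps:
$N{\left(Y,p \right)} = - \frac{4}{9} - \frac{Y}{9}$ ($N{\left(Y,p \right)} = -1 + \frac{5 - Y}{9} = -1 - \left(- \frac{5}{9} + \frac{Y}{9}\right) = - \frac{4}{9} - \frac{Y}{9}$)
$U{\left(d \right)} = \left(-11 + d\right) \left(-2 + d\right)$ ($U{\left(d \right)} = \left(d - 2\right) \left(d - 11\right) = \left(-2 + d\right) \left(-11 + d\right) = \left(-11 + d\right) \left(-2 + d\right)$)
$N{\left(0,\left(-4\right) 0 \right)} \left(-21\right) U{\left(0 \right)} = \left(- \frac{4}{9} - 0\right) \left(-21\right) \left(22 + 0^{2} - 0\right) = \left(- \frac{4}{9} + 0\right) \left(-21\right) \left(22 + 0 + 0\right) = \left(- \frac{4}{9}\right) \left(-21\right) 22 = \frac{28}{3} \cdot 22 = \frac{616}{3}$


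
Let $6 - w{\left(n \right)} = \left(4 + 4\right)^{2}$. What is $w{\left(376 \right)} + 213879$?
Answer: $213821$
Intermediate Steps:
$w{\left(n \right)} = -58$ ($w{\left(n \right)} = 6 - \left(4 + 4\right)^{2} = 6 - 8^{2} = 6 - 64 = -58$)
$w{\left(376 \right)} + 213879 = -58 + 213879 = 213821$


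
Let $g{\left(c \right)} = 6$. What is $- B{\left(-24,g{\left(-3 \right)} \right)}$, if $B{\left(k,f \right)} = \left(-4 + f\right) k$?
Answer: $48$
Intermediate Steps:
$B{\left(k,f \right)} = k \left(-4 + f\right)$
$- B{\left(-24,g{\left(-3 \right)} \right)} = - \left(-24\right) \left(-4 + 6\right) = - \left(-24\right) 2 = \left(-1\right) \left(-48\right) = 48$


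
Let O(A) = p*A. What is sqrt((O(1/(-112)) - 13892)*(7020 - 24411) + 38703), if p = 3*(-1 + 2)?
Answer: 3*sqrt(21049088179)/28 ≈ 15545.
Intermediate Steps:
p = 3 (p = 3*1 = 3)
O(A) = 3*A
sqrt((O(1/(-112)) - 13892)*(7020 - 24411) + 38703) = sqrt((3/(-112) - 13892)*(7020 - 24411) + 38703) = sqrt((3*(-1/112) - 13892)*(-17391) + 38703) = sqrt((-3/112 - 13892)*(-17391) + 38703) = sqrt(-1555907/112*(-17391) + 38703) = sqrt(27058778637/112 + 38703) = sqrt(27063113373/112) = 3*sqrt(21049088179)/28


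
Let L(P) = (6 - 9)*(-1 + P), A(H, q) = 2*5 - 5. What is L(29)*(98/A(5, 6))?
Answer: -8232/5 ≈ -1646.4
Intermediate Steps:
A(H, q) = 5 (A(H, q) = 10 - 5 = 5)
L(P) = 3 - 3*P (L(P) = -3*(-1 + P) = 3 - 3*P)
L(29)*(98/A(5, 6)) = (3 - 3*29)*(98/5) = (3 - 87)*(98*(1/5)) = -84*98/5 = -8232/5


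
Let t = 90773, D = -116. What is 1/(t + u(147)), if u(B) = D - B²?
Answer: 1/69048 ≈ 1.4483e-5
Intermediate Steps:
u(B) = -116 - B²
1/(t + u(147)) = 1/(90773 + (-116 - 1*147²)) = 1/(90773 + (-116 - 1*21609)) = 1/(90773 + (-116 - 21609)) = 1/(90773 - 21725) = 1/69048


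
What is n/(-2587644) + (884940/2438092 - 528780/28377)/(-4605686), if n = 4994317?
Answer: -2455902388660338771431/1272449094200726039772 ≈ -1.9301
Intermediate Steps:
n/(-2587644) + (884940/2438092 - 528780/28377)/(-4605686) = 4994317/(-2587644) + (884940/2438092 - 528780/28377)/(-4605686) = 4994317*(-1/2587644) + (884940*(1/2438092) - 528780*1/28377)*(-1/4605686) = -4994317/2587644 + (221235/609523 - 176260/9459)*(-1/4605686) = -4994317/2587644 - 105341862115/5765478057*(-1/4605686) = -4994317/2587644 + 105341862115/26553981570432102 = -2455902388660338771431/1272449094200726039772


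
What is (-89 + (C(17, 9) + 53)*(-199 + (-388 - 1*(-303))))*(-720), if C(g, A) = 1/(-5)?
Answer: 10860624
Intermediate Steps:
C(g, A) = -1/5
(-89 + (C(17, 9) + 53)*(-199 + (-388 - 1*(-303))))*(-720) = (-89 + (-1/5 + 53)*(-199 + (-388 - 1*(-303))))*(-720) = (-89 + 264*(-199 + (-388 + 303))/5)*(-720) = (-89 + 264*(-199 - 85)/5)*(-720) = (-89 + (264/5)*(-284))*(-720) = (-89 - 74976/5)*(-720) = -75421/5*(-720) = 10860624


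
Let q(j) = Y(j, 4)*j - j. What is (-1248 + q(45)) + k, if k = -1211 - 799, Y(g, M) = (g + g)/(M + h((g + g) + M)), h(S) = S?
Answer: -159822/49 ≈ -3261.7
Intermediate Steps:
Y(g, M) = 2*g/(2*M + 2*g) (Y(g, M) = (g + g)/(M + ((g + g) + M)) = (2*g)/(M + (2*g + M)) = (2*g)/(M + (M + 2*g)) = (2*g)/(2*M + 2*g) = 2*g/(2*M + 2*g))
k = -2010
q(j) = -j + j**2/(4 + j) (q(j) = (j/(4 + j))*j - j = j**2/(4 + j) - j = -j + j**2/(4 + j))
(-1248 + q(45)) + k = (-1248 - 4*45/(4 + 45)) - 2010 = (-1248 - 4*45/49) - 2010 = (-1248 - 4*45*1/49) - 2010 = (-1248 - 180/49) - 2010 = -61332/49 - 2010 = -159822/49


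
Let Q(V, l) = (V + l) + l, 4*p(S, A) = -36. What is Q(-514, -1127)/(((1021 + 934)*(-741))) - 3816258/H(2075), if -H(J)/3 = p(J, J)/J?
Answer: -1274612839819946/4345965 ≈ -2.9329e+8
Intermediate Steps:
p(S, A) = -9 (p(S, A) = (¼)*(-36) = -9)
Q(V, l) = V + 2*l
H(J) = 27/J (H(J) = -(-27)/J = 27/J)
Q(-514, -1127)/(((1021 + 934)*(-741))) - 3816258/H(2075) = (-514 + 2*(-1127))/(((1021 + 934)*(-741))) - 3816258/(27/2075) = (-514 - 2254)/((1955*(-741))) - 3816258/(27*(1/2075)) = -2768/(-1448655) - 3816258/27/2075 = -2768*(-1/1448655) - 3816258*2075/27 = 2768/1448655 - 2639578450/9 = -1274612839819946/4345965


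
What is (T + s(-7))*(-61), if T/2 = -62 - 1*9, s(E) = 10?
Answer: 8052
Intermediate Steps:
T = -142 (T = 2*(-62 - 1*9) = 2*(-62 - 9) = 2*(-71) = -142)
(T + s(-7))*(-61) = (-142 + 10)*(-61) = -132*(-61) = 8052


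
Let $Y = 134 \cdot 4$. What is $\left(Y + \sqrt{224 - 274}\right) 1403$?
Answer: $752008 + 7015 i \sqrt{2} \approx 7.5201 \cdot 10^{5} + 9920.7 i$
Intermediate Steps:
$Y = 536$
$\left(Y + \sqrt{224 - 274}\right) 1403 = \left(536 + \sqrt{224 - 274}\right) 1403 = \left(536 + \sqrt{-50}\right) 1403 = \left(536 + 5 i \sqrt{2}\right) 1403 = 752008 + 7015 i \sqrt{2}$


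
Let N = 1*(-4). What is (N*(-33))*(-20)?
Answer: -2640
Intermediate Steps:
N = -4
(N*(-33))*(-20) = -4*(-33)*(-20) = 132*(-20) = -2640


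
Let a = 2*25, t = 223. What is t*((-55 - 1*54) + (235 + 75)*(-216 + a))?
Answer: -11499887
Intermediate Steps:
a = 50
t*((-55 - 1*54) + (235 + 75)*(-216 + a)) = 223*((-55 - 1*54) + (235 + 75)*(-216 + 50)) = 223*((-55 - 54) + 310*(-166)) = 223*(-109 - 51460) = 223*(-51569) = -11499887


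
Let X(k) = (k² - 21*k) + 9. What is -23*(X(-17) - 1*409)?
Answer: -5658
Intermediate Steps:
X(k) = 9 + k² - 21*k
-23*(X(-17) - 1*409) = -23*((9 + (-17)² - 21*(-17)) - 1*409) = -23*((9 + 289 + 357) - 409) = -23*(655 - 409) = -23*246 = -5658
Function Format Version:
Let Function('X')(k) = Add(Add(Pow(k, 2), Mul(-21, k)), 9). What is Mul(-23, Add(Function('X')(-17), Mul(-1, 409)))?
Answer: -5658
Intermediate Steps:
Function('X')(k) = Add(9, Pow(k, 2), Mul(-21, k))
Mul(-23, Add(Function('X')(-17), Mul(-1, 409))) = Mul(-23, Add(Add(9, Pow(-17, 2), Mul(-21, -17)), Mul(-1, 409))) = Mul(-23, Add(Add(9, 289, 357), -409)) = Mul(-23, Add(655, -409)) = Mul(-23, 246) = -5658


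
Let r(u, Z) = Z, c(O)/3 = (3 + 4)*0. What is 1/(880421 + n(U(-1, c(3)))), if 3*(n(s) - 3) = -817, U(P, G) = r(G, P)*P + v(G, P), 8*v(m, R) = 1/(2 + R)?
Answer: 3/2640455 ≈ 1.1362e-6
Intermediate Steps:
v(m, R) = 1/(8*(2 + R))
c(O) = 0 (c(O) = 3*((3 + 4)*0) = 3*(7*0) = 3*0 = 0)
U(P, G) = P² + 1/(8*(2 + P)) (U(P, G) = P*P + 1/(8*(2 + P)) = P² + 1/(8*(2 + P)))
n(s) = -808/3 (n(s) = 3 + (⅓)*(-817) = 3 - 817/3 = -808/3)
1/(880421 + n(U(-1, c(3)))) = 1/(880421 - 808/3) = 1/(2640455/3) = 3/2640455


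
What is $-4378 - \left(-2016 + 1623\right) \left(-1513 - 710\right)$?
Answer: $-878017$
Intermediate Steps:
$-4378 - \left(-2016 + 1623\right) \left(-1513 - 710\right) = -4378 - \left(-393\right) \left(-2223\right) = -4378 - 873639 = -878017$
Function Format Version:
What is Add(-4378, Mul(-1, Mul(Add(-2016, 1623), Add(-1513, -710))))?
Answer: -878017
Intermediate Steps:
Add(-4378, Mul(-1, Mul(Add(-2016, 1623), Add(-1513, -710)))) = Add(-4378, Mul(-1, Mul(-393, -2223))) = Add(-4378, Mul(-1, 873639)) = Add(-4378, -873639) = -878017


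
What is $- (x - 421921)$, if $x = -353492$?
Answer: $775413$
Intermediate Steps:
$- (x - 421921) = - (-353492 - 421921) = \left(-1\right) \left(-775413\right) = 775413$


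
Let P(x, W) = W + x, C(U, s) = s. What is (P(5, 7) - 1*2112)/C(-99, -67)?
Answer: 2100/67 ≈ 31.343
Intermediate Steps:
(P(5, 7) - 1*2112)/C(-99, -67) = ((7 + 5) - 1*2112)/(-67) = (12 - 2112)*(-1/67) = -2100*(-1/67) = 2100/67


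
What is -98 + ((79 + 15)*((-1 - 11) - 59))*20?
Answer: -133578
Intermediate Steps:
-98 + ((79 + 15)*((-1 - 11) - 59))*20 = -98 + (94*(-12 - 59))*20 = -98 + (94*(-71))*20 = -98 - 6674*20 = -98 - 133480 = -133578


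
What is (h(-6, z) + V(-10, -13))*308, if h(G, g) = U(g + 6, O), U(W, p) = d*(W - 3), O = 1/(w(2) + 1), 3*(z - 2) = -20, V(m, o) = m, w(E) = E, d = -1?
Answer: -7700/3 ≈ -2566.7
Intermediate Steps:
z = -14/3 (z = 2 + (⅓)*(-20) = 2 - 20/3 = -14/3 ≈ -4.6667)
O = ⅓ (O = 1/(2 + 1) = 1/3 = ⅓ ≈ 0.33333)
U(W, p) = 3 - W (U(W, p) = -(W - 3) = -(-3 + W) = 3 - W)
h(G, g) = -3 - g (h(G, g) = 3 - (g + 6) = 3 - (6 + g) = 3 + (-6 - g) = -3 - g)
(h(-6, z) + V(-10, -13))*308 = ((-3 - 1*(-14/3)) - 10)*308 = ((-3 + 14/3) - 10)*308 = (5/3 - 10)*308 = -25/3*308 = -7700/3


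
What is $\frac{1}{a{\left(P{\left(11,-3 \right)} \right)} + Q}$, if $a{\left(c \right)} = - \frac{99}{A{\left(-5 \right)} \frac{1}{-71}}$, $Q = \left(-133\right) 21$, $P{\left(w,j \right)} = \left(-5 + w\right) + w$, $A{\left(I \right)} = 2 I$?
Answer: $- \frac{10}{34959} \approx -0.00028605$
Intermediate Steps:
$P{\left(w,j \right)} = -5 + 2 w$
$Q = -2793$
$a{\left(c \right)} = - \frac{7029}{10}$ ($a{\left(c \right)} = - \frac{99}{2 \left(-5\right) \frac{1}{-71}} = - \frac{99}{\left(-10\right) \left(- \frac{1}{71}\right)} = - \frac{99}{\frac{10}{71}} = \left(-99\right) \frac{71}{10} = - \frac{7029}{10}$)
$\frac{1}{a{\left(P{\left(11,-3 \right)} \right)} + Q} = \frac{1}{- \frac{7029}{10} - 2793} = \frac{1}{- \frac{34959}{10}} = - \frac{10}{34959}$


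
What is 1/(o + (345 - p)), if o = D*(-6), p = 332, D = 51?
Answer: -1/293 ≈ -0.0034130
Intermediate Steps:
o = -306 (o = 51*(-6) = -306)
1/(o + (345 - p)) = 1/(-306 + (345 - 1*332)) = 1/(-306 + (345 - 332)) = 1/(-306 + 13) = 1/(-293) = -1/293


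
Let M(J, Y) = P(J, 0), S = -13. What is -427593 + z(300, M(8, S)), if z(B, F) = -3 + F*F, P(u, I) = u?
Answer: -427532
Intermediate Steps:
M(J, Y) = J
z(B, F) = -3 + F²
-427593 + z(300, M(8, S)) = -427593 + (-3 + 8²) = -427593 + (-3 + 64) = -427593 + 61 = -427532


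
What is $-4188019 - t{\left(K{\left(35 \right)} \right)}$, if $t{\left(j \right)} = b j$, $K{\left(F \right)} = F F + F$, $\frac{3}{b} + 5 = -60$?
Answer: $- \frac{54443491}{13} \approx -4.188 \cdot 10^{6}$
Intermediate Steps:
$b = - \frac{3}{65}$ ($b = \frac{3}{-5 - 60} = \frac{3}{-65} = 3 \left(- \frac{1}{65}\right) = - \frac{3}{65} \approx -0.046154$)
$K{\left(F \right)} = F + F^{2}$ ($K{\left(F \right)} = F^{2} + F = F + F^{2}$)
$t{\left(j \right)} = - \frac{3 j}{65}$
$-4188019 - t{\left(K{\left(35 \right)} \right)} = -4188019 - - \frac{3 \cdot 35 \left(1 + 35\right)}{65} = -4188019 - - \frac{3 \cdot 35 \cdot 36}{65} = -4188019 - \left(- \frac{3}{65}\right) 1260 = -4188019 - - \frac{756}{13} = -4188019 + \frac{756}{13} = - \frac{54443491}{13}$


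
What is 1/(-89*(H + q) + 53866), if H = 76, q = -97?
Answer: 1/55735 ≈ 1.7942e-5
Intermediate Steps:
1/(-89*(H + q) + 53866) = 1/(-89*(76 - 97) + 53866) = 1/(-89*(-21) + 53866) = 1/(1869 + 53866) = 1/55735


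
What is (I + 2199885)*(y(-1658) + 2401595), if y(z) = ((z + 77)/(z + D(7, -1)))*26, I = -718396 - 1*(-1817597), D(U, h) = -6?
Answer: 253540798076923/32 ≈ 7.9231e+12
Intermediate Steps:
I = 1099201 (I = -718396 + 1817597 = 1099201)
y(z) = 26*(77 + z)/(-6 + z) (y(z) = ((z + 77)/(z - 6))*26 = ((77 + z)/(-6 + z))*26 = 26*(77 + z)/(-6 + z))
(I + 2199885)*(y(-1658) + 2401595) = (1099201 + 2199885)*(26*(77 - 1658)/(-6 - 1658) + 2401595) = 3299086*(26*(-1581)/(-1664) + 2401595) = 3299086*(26*(-1/1664)*(-1581) + 2401595) = 3299086*(1581/64 + 2401595) = 3299086*(153703661/64) = 253540798076923/32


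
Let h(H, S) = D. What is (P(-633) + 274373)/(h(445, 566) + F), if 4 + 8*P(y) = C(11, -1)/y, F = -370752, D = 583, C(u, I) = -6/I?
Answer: -231570389/312422636 ≈ -0.74121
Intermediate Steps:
P(y) = -½ + 3/(4*y) (P(y) = -½ + ((-6/(-1))/y)/8 = -½ + ((-6*(-1))/y)/8 = -½ + (6/y)/8 = -½ + 3/(4*y))
h(H, S) = 583
(P(-633) + 274373)/(h(445, 566) + F) = ((¼)*(3 - 2*(-633))/(-633) + 274373)/(583 - 370752) = ((¼)*(-1/633)*(3 + 1266) + 274373)/(-370169) = ((¼)*(-1/633)*1269 + 274373)*(-1/370169) = (-423/844 + 274373)*(-1/370169) = (231570389/844)*(-1/370169) = -231570389/312422636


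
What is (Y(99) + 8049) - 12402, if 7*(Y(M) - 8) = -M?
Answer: -30514/7 ≈ -4359.1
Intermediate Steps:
Y(M) = 8 - M/7 (Y(M) = 8 + (-M)/7 = 8 - M/7)
(Y(99) + 8049) - 12402 = ((8 - 1/7*99) + 8049) - 12402 = ((8 - 99/7) + 8049) - 12402 = (-43/7 + 8049) - 12402 = 56300/7 - 12402 = -30514/7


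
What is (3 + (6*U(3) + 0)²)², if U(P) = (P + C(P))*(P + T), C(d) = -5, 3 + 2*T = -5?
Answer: 21609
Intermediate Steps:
T = -4 (T = -3/2 + (½)*(-5) = -3/2 - 5/2 = -4)
U(P) = (-5 + P)*(-4 + P) (U(P) = (P - 5)*(P - 4) = (-5 + P)*(-4 + P))
(3 + (6*U(3) + 0)²)² = (3 + (6*(20 + 3² - 9*3) + 0)²)² = (3 + (6*(20 + 9 - 27) + 0)²)² = (3 + (6*2 + 0)²)² = (3 + (12 + 0)²)² = (3 + 12²)² = (3 + 144)² = 147² = 21609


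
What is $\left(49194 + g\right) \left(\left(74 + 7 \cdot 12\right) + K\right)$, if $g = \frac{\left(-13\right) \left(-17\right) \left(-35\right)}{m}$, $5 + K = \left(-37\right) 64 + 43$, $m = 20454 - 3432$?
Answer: $- \frac{303128856946}{2837} \approx -1.0685 \cdot 10^{8}$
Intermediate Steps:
$m = 17022$ ($m = 20454 - 3432 = 17022$)
$K = -2330$ ($K = -5 + \left(\left(-37\right) 64 + 43\right) = -5 + \left(-2368 + 43\right) = -5 - 2325 = -2330$)
$g = - \frac{7735}{17022}$ ($g = \frac{\left(-13\right) \left(-17\right) \left(-35\right)}{17022} = 221 \left(-35\right) \frac{1}{17022} = \left(-7735\right) \frac{1}{17022} = - \frac{7735}{17022} \approx -0.45441$)
$\left(49194 + g\right) \left(\left(74 + 7 \cdot 12\right) + K\right) = \left(49194 - \frac{7735}{17022}\right) \left(\left(74 + 7 \cdot 12\right) - 2330\right) = \frac{837372533 \left(\left(74 + 84\right) - 2330\right)}{17022} = \frac{837372533 \left(158 - 2330\right)}{17022} = \frac{837372533}{17022} \left(-2172\right) = - \frac{303128856946}{2837}$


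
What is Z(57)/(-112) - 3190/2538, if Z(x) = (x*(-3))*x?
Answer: 12190303/142128 ≈ 85.770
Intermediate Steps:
Z(x) = -3*x² (Z(x) = (-3*x)*x = -3*x²)
Z(57)/(-112) - 3190/2538 = -3*57²/(-112) - 3190/2538 = -3*3249*(-1/112) - 3190*1/2538 = -9747*(-1/112) - 1595/1269 = 9747/112 - 1595/1269 = 12190303/142128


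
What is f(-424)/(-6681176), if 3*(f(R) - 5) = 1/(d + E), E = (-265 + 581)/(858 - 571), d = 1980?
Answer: -8528927/11396268976128 ≈ -7.4840e-7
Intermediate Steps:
E = 316/287 ≈ 1.1010
f(R) = 8528927/1705728 (f(R) = 5 + 1/(3*(1980 + 316/287)) = 5 + 1/(3*(568576/287)) = 5 + (1/3)*(287/568576) = 5 + 287/1705728 = 8528927/1705728)
f(-424)/(-6681176) = (8528927/1705728)/(-6681176) = (8528927/1705728)*(-1/6681176) = -8528927/11396268976128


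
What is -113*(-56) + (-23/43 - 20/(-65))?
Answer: 3537225/559 ≈ 6327.8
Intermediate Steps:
-113*(-56) + (-23/43 - 20/(-65)) = 6328 + (-23*1/43 - 20*(-1/65)) = 6328 + (-23/43 + 4/13) = 6328 - 127/559 = 3537225/559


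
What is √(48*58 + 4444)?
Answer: 2*√1807 ≈ 85.018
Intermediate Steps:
√(48*58 + 4444) = √(2784 + 4444) = √7228 = 2*√1807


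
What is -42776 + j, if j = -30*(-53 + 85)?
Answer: -43736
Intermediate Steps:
j = -960 (j = -30*32 = -960)
-42776 + j = -42776 - 960 = -43736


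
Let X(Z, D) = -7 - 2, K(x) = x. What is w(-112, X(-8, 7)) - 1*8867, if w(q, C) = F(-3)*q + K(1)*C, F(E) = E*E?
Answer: -9884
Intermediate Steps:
F(E) = E**2
X(Z, D) = -9
w(q, C) = C + 9*q (w(q, C) = (-3)**2*q + 1*C = 9*q + C = C + 9*q)
w(-112, X(-8, 7)) - 1*8867 = (-9 + 9*(-112)) - 1*8867 = (-9 - 1008) - 8867 = -1017 - 8867 = -9884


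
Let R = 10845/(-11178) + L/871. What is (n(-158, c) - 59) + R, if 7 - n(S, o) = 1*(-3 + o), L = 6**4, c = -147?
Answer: 106574713/1081782 ≈ 98.518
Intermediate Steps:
L = 1296
n(S, o) = 10 - o (n(S, o) = 7 - (-3 + o) = 7 + (3 - o) = 10 - o)
R = 560077/1081782 (R = 10845/(-11178) + 1296/871 = 10845*(-1/11178) + 1296*(1/871) = -1205/1242 + 1296/871 = 560077/1081782 ≈ 0.51774)
(n(-158, c) - 59) + R = ((10 - 1*(-147)) - 59) + 560077/1081782 = ((10 + 147) - 59) + 560077/1081782 = (157 - 59) + 560077/1081782 = 98 + 560077/1081782 = 106574713/1081782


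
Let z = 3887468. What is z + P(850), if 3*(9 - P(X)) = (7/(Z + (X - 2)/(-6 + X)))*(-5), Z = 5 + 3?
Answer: 4431725257/1140 ≈ 3.8875e+6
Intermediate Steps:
Z = 8
P(X) = 9 + 35/(3*(8 + (-2 + X)/(-6 + X))) (P(X) = 9 - 7/(8 + (X - 2)/(-6 + X))*(-5)/3 = 9 - 7/(8 + (-2 + X)/(-6 + X))*(-5)/3 = 9 - (-35)/(3*(8 + (-2 + X)/(-6 + X))) = 9 + 35/(3*(8 + (-2 + X)/(-6 + X))))
z + P(850) = 3887468 + 2*(-780 + 139*850)/(3*(-50 + 9*850)) = 3887468 + 2*(-780 + 118150)/(3*(-50 + 7650)) = 3887468 + (2/3)*117370/7600 = 3887468 + (2/3)*(1/7600)*117370 = 3887468 + 11737/1140 = 4431725257/1140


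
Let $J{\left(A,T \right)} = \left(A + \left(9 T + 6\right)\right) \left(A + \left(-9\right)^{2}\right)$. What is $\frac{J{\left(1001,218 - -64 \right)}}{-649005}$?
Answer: $- \frac{767138}{129801} \approx -5.9101$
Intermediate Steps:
$J{\left(A,T \right)} = \left(81 + A\right) \left(6 + A + 9 T\right)$ ($J{\left(A,T \right)} = \left(A + \left(6 + 9 T\right)\right) \left(A + 81\right) = \left(6 + A + 9 T\right) \left(81 + A\right) = \left(81 + A\right) \left(6 + A + 9 T\right)$)
$\frac{J{\left(1001,218 - -64 \right)}}{-649005} = \frac{486 + 1001^{2} + 87 \cdot 1001 + 729 \left(218 - -64\right) + 9 \cdot 1001 \left(218 - -64\right)}{-649005} = \left(486 + 1002001 + 87087 + 729 \left(218 + 64\right) + 9 \cdot 1001 \left(218 + 64\right)\right) \left(- \frac{1}{649005}\right) = \left(486 + 1002001 + 87087 + 729 \cdot 282 + 9 \cdot 1001 \cdot 282\right) \left(- \frac{1}{649005}\right) = \left(486 + 1002001 + 87087 + 205578 + 2540538\right) \left(- \frac{1}{649005}\right) = 3835690 \left(- \frac{1}{649005}\right) = - \frac{767138}{129801}$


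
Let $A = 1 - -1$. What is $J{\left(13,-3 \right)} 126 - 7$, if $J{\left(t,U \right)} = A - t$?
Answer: $-1393$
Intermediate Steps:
$A = 2$ ($A = 1 + 1 = 2$)
$J{\left(t,U \right)} = 2 - t$
$J{\left(13,-3 \right)} 126 - 7 = \left(2 - 13\right) 126 - 7 = \left(-11\right) 126 - 7 = -1386 - 7 = -1393$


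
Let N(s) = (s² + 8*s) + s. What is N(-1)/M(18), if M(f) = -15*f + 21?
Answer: 8/249 ≈ 0.032129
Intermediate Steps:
N(s) = s² + 9*s
M(f) = 21 - 15*f
N(-1)/M(18) = (-(9 - 1))/(21 - 15*18) = (-1*8)/(21 - 270) = -8/(-249) = -8*(-1/249) = 8/249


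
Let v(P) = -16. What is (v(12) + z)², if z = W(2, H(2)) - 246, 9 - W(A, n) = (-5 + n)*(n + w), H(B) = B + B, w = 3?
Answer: 60516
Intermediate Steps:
H(B) = 2*B
W(A, n) = 9 - (-5 + n)*(3 + n) (W(A, n) = 9 - (-5 + n)*(n + 3) = 9 - (-5 + n)*(3 + n))
z = -230 (z = (24 - (2*2)² + 2*(2*2)) - 246 = (24 - 1*4² + 2*4) - 246 = (24 - 1*16 + 8) - 246 = (24 - 16 + 8) - 246 = 16 - 246 = -230)
(v(12) + z)² = (-16 - 230)² = (-246)² = 60516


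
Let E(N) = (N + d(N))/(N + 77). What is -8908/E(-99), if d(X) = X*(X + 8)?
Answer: 8908/405 ≈ 21.995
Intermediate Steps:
d(X) = X*(8 + X)
E(N) = (N + N*(8 + N))/(77 + N) (E(N) = (N + N*(8 + N))/(N + 77) = (N + N*(8 + N))/(77 + N))
-8908/E(-99) = -8908*(-(77 - 99)/(99*(9 - 99))) = -8908/((-99*(-90)/(-22))) = -8908/((-99*(-1/22)*(-90))) = -8908/(-405) = -8908*(-1/405) = 8908/405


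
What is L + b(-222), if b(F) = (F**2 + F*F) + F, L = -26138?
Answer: 72208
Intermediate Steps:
b(F) = F + 2*F**2 (b(F) = (F**2 + F**2) + F = 2*F**2 + F = F + 2*F**2)
L + b(-222) = -26138 - 222*(1 + 2*(-222)) = -26138 - 222*(1 - 444) = -26138 - 222*(-443) = -26138 + 98346 = 72208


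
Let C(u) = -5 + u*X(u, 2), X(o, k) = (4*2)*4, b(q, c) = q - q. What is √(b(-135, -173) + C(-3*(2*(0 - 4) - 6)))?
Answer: √1339 ≈ 36.592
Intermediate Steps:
b(q, c) = 0
X(o, k) = 32 (X(o, k) = 8*4 = 32)
C(u) = -5 + 32*u (C(u) = -5 + u*32 = -5 + 32*u)
√(b(-135, -173) + C(-3*(2*(0 - 4) - 6))) = √(0 + (-5 + 32*(-3*(2*(0 - 4) - 6)))) = √(0 + (-5 + 32*(-3*(2*(-4) - 6)))) = √(0 + (-5 + 32*(-3*(-8 - 6)))) = √(0 + (-5 + 32*(-3*(-14)))) = √(0 + (-5 + 32*42)) = √(0 + (-5 + 1344)) = √(0 + 1339) = √1339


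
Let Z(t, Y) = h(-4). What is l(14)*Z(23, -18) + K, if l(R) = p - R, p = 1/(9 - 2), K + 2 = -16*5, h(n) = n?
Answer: -186/7 ≈ -26.571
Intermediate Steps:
Z(t, Y) = -4
K = -82 (K = -2 - 16*5 = -2 - 80 = -82)
p = 1/7 ≈ 0.14286
l(R) = 1/7 - R
l(14)*Z(23, -18) + K = (1/7 - 1*14)*(-4) - 82 = (1/7 - 14)*(-4) - 82 = -97/7*(-4) - 82 = 388/7 - 82 = -186/7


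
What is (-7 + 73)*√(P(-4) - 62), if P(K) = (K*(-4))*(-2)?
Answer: 66*I*√94 ≈ 639.89*I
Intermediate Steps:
P(K) = 8*K (P(K) = -4*K*(-2) = 8*K)
(-7 + 73)*√(P(-4) - 62) = (-7 + 73)*√(8*(-4) - 62) = 66*√(-32 - 62) = 66*√(-94) = 66*(I*√94) = 66*I*√94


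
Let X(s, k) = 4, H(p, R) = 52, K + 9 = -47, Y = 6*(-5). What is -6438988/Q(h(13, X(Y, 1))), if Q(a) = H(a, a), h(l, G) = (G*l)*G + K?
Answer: -1609747/13 ≈ -1.2383e+5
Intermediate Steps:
Y = -30
K = -56 (K = -9 - 47 = -56)
h(l, G) = -56 + l*G² (h(l, G) = (G*l)*G - 56 = l*G² - 56 = -56 + l*G²)
Q(a) = 52
-6438988/Q(h(13, X(Y, 1))) = -6438988/52 = -6438988*1/52 = -1609747/13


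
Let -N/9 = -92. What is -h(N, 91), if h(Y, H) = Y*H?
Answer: -75348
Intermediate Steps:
N = 828 (N = -9*(-92) = 828)
h(Y, H) = H*Y
-h(N, 91) = -91*828 = -1*75348 = -75348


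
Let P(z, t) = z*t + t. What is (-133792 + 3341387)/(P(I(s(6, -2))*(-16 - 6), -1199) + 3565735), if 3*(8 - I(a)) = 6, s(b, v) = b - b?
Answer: 3207595/3722804 ≈ 0.86161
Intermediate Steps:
s(b, v) = 0
I(a) = 6 (I(a) = 8 - 1/3*6 = 8 - 2 = 6)
P(z, t) = t + t*z (P(z, t) = t*z + t = t + t*z)
(-133792 + 3341387)/(P(I(s(6, -2))*(-16 - 6), -1199) + 3565735) = (-133792 + 3341387)/(-1199*(1 + 6*(-16 - 6)) + 3565735) = 3207595/(-1199*(1 + 6*(-22)) + 3565735) = 3207595/(-1199*(1 - 132) + 3565735) = 3207595/(-1199*(-131) + 3565735) = 3207595/(157069 + 3565735) = 3207595/3722804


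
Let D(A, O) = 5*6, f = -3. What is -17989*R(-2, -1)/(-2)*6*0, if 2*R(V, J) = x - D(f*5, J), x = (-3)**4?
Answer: 0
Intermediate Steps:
x = 81
D(A, O) = 30
R(V, J) = 51/2 (R(V, J) = (81 - 1*30)/2 = (81 - 30)/2 = (1/2)*51 = 51/2)
-17989*R(-2, -1)/(-2)*6*0 = -17989*(51/2)/(-2)*6*0 = -17989*(51/2)*(-1/2)*0 = -(-917439)*0/4 = -17989*0 = 0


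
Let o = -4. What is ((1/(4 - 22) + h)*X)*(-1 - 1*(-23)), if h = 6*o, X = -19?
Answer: 90497/9 ≈ 10055.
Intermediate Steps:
h = -24 (h = 6*(-4) = -24)
((1/(4 - 22) + h)*X)*(-1 - 1*(-23)) = ((1/(4 - 22) - 24)*(-19))*(-1 - 1*(-23)) = ((1/(-18) - 24)*(-19))*(-1 + 23) = ((-1/18 - 24)*(-19))*22 = -433/18*(-19)*22 = (8227/18)*22 = 90497/9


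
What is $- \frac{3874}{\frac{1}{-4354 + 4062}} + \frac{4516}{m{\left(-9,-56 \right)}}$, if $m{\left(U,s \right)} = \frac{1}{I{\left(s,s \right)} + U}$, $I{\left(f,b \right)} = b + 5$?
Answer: $860248$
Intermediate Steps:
$I{\left(f,b \right)} = 5 + b$
$m{\left(U,s \right)} = \frac{1}{5 + U + s}$ ($m{\left(U,s \right)} = \frac{1}{\left(5 + s\right) + U} = \frac{1}{5 + U + s}$)
$- \frac{3874}{\frac{1}{-4354 + 4062}} + \frac{4516}{m{\left(-9,-56 \right)}} = - \frac{3874}{\frac{1}{-4354 + 4062}} + \frac{4516}{\frac{1}{5 - 9 - 56}} = - \frac{3874}{\frac{1}{-292}} + \frac{4516}{\frac{1}{-60}} = - \frac{3874}{- \frac{1}{292}} + \frac{4516}{- \frac{1}{60}} = \left(-3874\right) \left(-292\right) + 4516 \left(-60\right) = 1131208 - 270960 = 860248$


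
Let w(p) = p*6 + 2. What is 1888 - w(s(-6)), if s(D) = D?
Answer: 1922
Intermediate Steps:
w(p) = 2 + 6*p (w(p) = 6*p + 2 = 2 + 6*p)
1888 - w(s(-6)) = 1888 - (2 + 6*(-6)) = 1888 - (2 - 36) = 1888 - 1*(-34) = 1888 + 34 = 1922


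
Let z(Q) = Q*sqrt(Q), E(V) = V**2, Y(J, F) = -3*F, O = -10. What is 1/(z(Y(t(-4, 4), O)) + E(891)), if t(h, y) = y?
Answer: 29403/23342482043 - 10*sqrt(30)/210082338387 ≈ 1.2594e-6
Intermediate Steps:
z(Q) = Q**(3/2)
1/(z(Y(t(-4, 4), O)) + E(891)) = 1/((-3*(-10))**(3/2) + 891**2) = 1/(30**(3/2) + 793881) = 1/(30*sqrt(30) + 793881) = 1/(793881 + 30*sqrt(30))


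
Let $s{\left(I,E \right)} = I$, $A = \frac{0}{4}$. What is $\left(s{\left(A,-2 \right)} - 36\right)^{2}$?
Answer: $1296$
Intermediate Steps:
$A = 0$ ($A = 0 \cdot \frac{1}{4} = 0$)
$\left(s{\left(A,-2 \right)} - 36\right)^{2} = \left(0 - 36\right)^{2} = \left(-36\right)^{2} = 1296$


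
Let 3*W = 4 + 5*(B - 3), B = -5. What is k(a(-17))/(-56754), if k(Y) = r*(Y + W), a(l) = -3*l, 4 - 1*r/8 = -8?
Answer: -208/3153 ≈ -0.065969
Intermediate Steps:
r = 96 (r = 32 - 8*(-8) = 32 + 64 = 96)
W = -12 (W = (4 + 5*(-5 - 3))/3 = (4 + 5*(-8))/3 = (4 - 40)/3 = (1/3)*(-36) = -12)
k(Y) = -1152 + 96*Y (k(Y) = 96*(Y - 12) = 96*(-12 + Y) = -1152 + 96*Y)
k(a(-17))/(-56754) = (-1152 + 96*(-3*(-17)))/(-56754) = (-1152 + 96*51)*(-1/56754) = (-1152 + 4896)*(-1/56754) = 3744*(-1/56754) = -208/3153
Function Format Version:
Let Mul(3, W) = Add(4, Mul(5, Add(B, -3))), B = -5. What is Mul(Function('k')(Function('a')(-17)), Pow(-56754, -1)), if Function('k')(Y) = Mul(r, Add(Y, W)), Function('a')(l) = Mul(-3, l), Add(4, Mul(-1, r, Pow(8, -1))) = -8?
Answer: Rational(-208, 3153) ≈ -0.065969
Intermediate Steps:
r = 96 (r = Add(32, Mul(-8, -8)) = Add(32, 64) = 96)
W = -12 (W = Mul(Rational(1, 3), Add(4, Mul(5, Add(-5, -3)))) = Mul(Rational(1, 3), Add(4, Mul(5, -8))) = Mul(Rational(1, 3), Add(4, -40)) = Mul(Rational(1, 3), -36) = -12)
Function('k')(Y) = Add(-1152, Mul(96, Y)) (Function('k')(Y) = Mul(96, Add(Y, -12)) = Mul(96, Add(-12, Y)) = Add(-1152, Mul(96, Y)))
Mul(Function('k')(Function('a')(-17)), Pow(-56754, -1)) = Mul(Add(-1152, Mul(96, Mul(-3, -17))), Pow(-56754, -1)) = Mul(Add(-1152, Mul(96, 51)), Rational(-1, 56754)) = Mul(Add(-1152, 4896), Rational(-1, 56754)) = Mul(3744, Rational(-1, 56754)) = Rational(-208, 3153)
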